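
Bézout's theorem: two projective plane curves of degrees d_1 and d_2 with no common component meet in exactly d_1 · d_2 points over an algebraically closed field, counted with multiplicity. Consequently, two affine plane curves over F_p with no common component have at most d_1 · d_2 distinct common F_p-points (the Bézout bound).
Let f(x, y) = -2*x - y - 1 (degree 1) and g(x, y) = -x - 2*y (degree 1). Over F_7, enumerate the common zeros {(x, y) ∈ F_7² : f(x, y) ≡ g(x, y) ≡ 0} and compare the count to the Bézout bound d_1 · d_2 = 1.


Common zeros: {(4, 5)}; count = 1; Bézout bound = 1.

deg(f) = 1, deg(g) = 1, so Bézout bound = 1.
Scan x ∈ F_7. For each x, list the y ∈ F_7 with f(x, y) ≡ 0 and those with g(x, y) ≡ 0 (mod 7); the common zeros in that column are the intersection.
  x = 0: f ≡ 0 at y ∈ {6}; g ≡ 0 at y ∈ {0}; common: ∅.
  x = 1: f ≡ 0 at y ∈ {4}; g ≡ 0 at y ∈ {3}; common: ∅.
  x = 2: f ≡ 0 at y ∈ {2}; g ≡ 0 at y ∈ {6}; common: ∅.
  x = 3: f ≡ 0 at y ∈ {0}; g ≡ 0 at y ∈ {2}; common: ∅.
  x = 4: f ≡ 0 at y ∈ {5}; g ≡ 0 at y ∈ {5}; common: {5}.
  x = 5: f ≡ 0 at y ∈ {3}; g ≡ 0 at y ∈ {1}; common: ∅.
  x = 6: f ≡ 0 at y ∈ {1}; g ≡ 0 at y ∈ {4}; common: ∅.
Collecting: common zeros = {(4, 5)}, so the count is 1.
Comparison with the Bézout bound: 1 ≤ 1 = deg(f)·deg(g), as expected for curves with no common component (the bound is attained).


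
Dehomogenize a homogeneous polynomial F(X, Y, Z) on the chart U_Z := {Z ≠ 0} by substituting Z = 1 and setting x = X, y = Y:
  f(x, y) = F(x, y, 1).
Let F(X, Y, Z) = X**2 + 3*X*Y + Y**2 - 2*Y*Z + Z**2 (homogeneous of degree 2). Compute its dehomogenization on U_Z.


f(x, y) = x**2 + 3*x*y + y**2 - 2*y + 1

On U_Z we set Z = 1. Each monomial c·X^i·Y^j·Z^k in F becomes c·x^i·y^j·1^k = c·x^i·y^j.
Substituting Z = 1: F(X, Y, 1) = x**2 + 3*x*y + y**2 - 2*y + 1.
Note: deg(f) ≤ deg(F) = 2; strict inequality happens when F is divisible by Z (lost terms).


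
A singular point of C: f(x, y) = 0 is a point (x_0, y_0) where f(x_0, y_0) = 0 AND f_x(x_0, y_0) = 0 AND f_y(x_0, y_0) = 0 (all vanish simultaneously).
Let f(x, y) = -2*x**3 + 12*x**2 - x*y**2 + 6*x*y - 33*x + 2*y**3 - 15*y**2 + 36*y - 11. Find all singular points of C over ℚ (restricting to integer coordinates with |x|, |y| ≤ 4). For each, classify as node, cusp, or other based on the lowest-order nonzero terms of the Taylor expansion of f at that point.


Singular points: {(2, 3)}; classification: cusp.

Compute partial derivatives:
  f_x = -6*x**2 + 24*x - y**2 + 6*y - 33.
  f_y = -2*x*y + 6*x + 6*y**2 - 30*y + 36.
Scan x_0 ∈ {−4, ..., 4}. For each x_0, f_y(x_0, y) is a polynomial in y; find its integer roots y ∈ {−4, ..., 4}, then test f_x and f at those candidates.
  x = -4: f_y(-4, y) = 6*y**2 - 22*y + 12; vanishes at y ∈ {3}. (-4, 3): f_x = -216 ≠ 0.
  x = -3: f_y(-3, y) = 6*y**2 - 24*y + 18; vanishes at y ∈ {1, 3}. (-3, 1): f_x = -154 ≠ 0; (-3, 3): f_x = -150 ≠ 0.
  x = -2: f_y(-2, y) = 6*y**2 - 26*y + 24; vanishes at y ∈ {3}. (-2, 3): f_x = -96 ≠ 0.
  x = -1: f_y(-1, y) = 6*y**2 - 28*y + 30; vanishes at y ∈ {3}. (-1, 3): f_x = -54 ≠ 0.
  x = 0: f_y(0, y) = 6*y**2 - 30*y + 36; vanishes at y ∈ {2, 3}. (0, 2): f_x = -25 ≠ 0; (0, 3): f_x = -24 ≠ 0.
  x = 1: f_y(1, y) = 6*y**2 - 32*y + 42; vanishes at y ∈ {3}. (1, 3): f_x = -6 ≠ 0.
  x = 2: f_y(2, y) = 6*y**2 - 34*y + 48; vanishes at y ∈ {3}. (2, 3): f_x = 0, f = 0 — SINGULAR.
  x = 3: f_y(3, y) = 6*y**2 - 36*y + 54; vanishes at y ∈ {3}. (3, 3): f_x = -6 ≠ 0.
  x = 4: f_y(4, y) = 6*y**2 - 38*y + 60; vanishes at y ∈ {3}. (4, 3): f_x = -24 ≠ 0.
Only singular point on the grid: (2, 3).
Classify: substitute x = 2 + u, y = 3 + v and expand: f = -2*u**3 - u*v**2 + 2*v**3 + v**2.
No constant or linear terms (consistent with a singular point). Quadratic part: v**2. Cubic part: -2*u**3 - u*v**2 + 2*v**3.
The quadratic part v**2 is a perfect square, so there is a single (double) tangent line v = 0, i.e. y = 3. Restricting the cubic part to that line (v = 0) leaves -2*u**3 ≠ 0, so f is not divisible by v and the branch is v² ≈ 2*u**3 to lowest order — this is a cusp.
Classification: cusp.


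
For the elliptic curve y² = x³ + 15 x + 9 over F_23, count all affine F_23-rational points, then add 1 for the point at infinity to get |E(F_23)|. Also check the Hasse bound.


Affine points = {(0, 3), (0, 20), (1, 5), (1, 18), (2, 1), (2, 22), (3, 9), (3, 14), (4, 8), (4, 15), (5, 5), (5, 18), (6, 4), (6, 19), (10, 3), (10, 20), (12, 10), (12, 13), (13, 3), (13, 20), (17, 5), (17, 18), (18, 4), (18, 19), (19, 0), (20, 11), (20, 12), (22, 4), (22, 19)}; affine count = 29; |E(F_23)| = 30.

Discriminant check: Δ ∝ 4a³ + 27b² = 4·15³ + 27·9² = 4·3375 + 27·81 ≡ 1 (mod 23). Nonzero ⇒ E is nonsingular.
For each x ∈ F_23, compute rhs = x³ + 15·x + 9 mod 23, then count y ∈ F_23 with y² ≡ rhs.
  x = 0: rhs = 9, matching y values: 3, 20 (2 points).
  x = 1: rhs = 2, matching y values: 5, 18 (2 points).
  x = 2: rhs = 1, matching y values: 1, 22 (2 points).
  x = 3: rhs = 12, matching y values: 9, 14 (2 points).
  x = 4: rhs = 18, matching y values: 8, 15 (2 points).
  x = 5: rhs = 2, matching y values: 5, 18 (2 points).
  x = 6: rhs = 16, matching y values: 4, 19 (2 points).
  x = 7: rhs = 20, matching y values: none (0 points).
  x = 8: rhs = 20, matching y values: none (0 points).
  x = 9: rhs = 22, matching y values: none (0 points).
  x = 10: rhs = 9, matching y values: 3, 20 (2 points).
  x = 11: rhs = 10, matching y values: none (0 points).
  x = 12: rhs = 8, matching y values: 10, 13 (2 points).
  x = 13: rhs = 9, matching y values: 3, 20 (2 points).
  x = 14: rhs = 19, matching y values: none (0 points).
  x = 15: rhs = 21, matching y values: none (0 points).
  x = 16: rhs = 21, matching y values: none (0 points).
  x = 17: rhs = 2, matching y values: 5, 18 (2 points).
  x = 18: rhs = 16, matching y values: 4, 19 (2 points).
  x = 19: rhs = 0, matching y values: 0 (1 points).
  x = 20: rhs = 6, matching y values: 11, 12 (2 points).
  x = 21: rhs = 17, matching y values: none (0 points).
  x = 22: rhs = 16, matching y values: 4, 19 (2 points).
Total affine count: 29.
Full point count |E(F_23)| = 29 + 1 = 30.
Hasse bound: |30 − (23+1)| = |6| = 6 ≤ 2√23 ≈ 9.5917 ✓.


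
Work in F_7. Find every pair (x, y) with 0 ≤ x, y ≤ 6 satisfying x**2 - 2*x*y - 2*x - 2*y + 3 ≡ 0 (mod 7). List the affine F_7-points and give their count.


Affine F_7-points: {(0, 5), (1, 4), (2, 4), (3, 6), (4, 6), (5, 5)}; count = 6.

For each of the 49 pairs (x, y) ∈ F_7², evaluate f(x, y) mod 7. Record the zeros.
  x = 0: [0↦3, 1↦1, 2↦6, 3↦4, 4↦2, 5↦0, 6↦5]  zeros at y ∈ {5}
  x = 1: [0↦2, 1↦5, 2↦1, 3↦4, 4↦0, 5↦3, 6↦6]  zeros at y ∈ {4}
  x = 2: [0↦3, 1↦4, 2↦5, 3↦6, 4↦0, 5↦1, 6↦2]  zeros at y ∈ {4}
  x = 3: [0↦6, 1↦5, 2↦4, 3↦3, 4↦2, 5↦1, 6↦0]  zeros at y ∈ {6}
  x = 4: [0↦4, 1↦1, 2↦5, 3↦2, 4↦6, 5↦3, 6↦0]  zeros at y ∈ {6}
  x = 5: [0↦4, 1↦6, 2↦1, 3↦3, 4↦5, 5↦0, 6↦2]  zeros at y ∈ {5}
  x = 6: [0↦6, 1↦6, 2↦6, 3↦6, 4↦6, 5↦6, 6↦6]  zeros at y ∈ ∅
Collecting zeros: affine points = {(0, 5), (1, 4), (2, 4), (3, 6), (4, 6), (5, 5)}.
Total count |C(F_7)_aff| = 6.


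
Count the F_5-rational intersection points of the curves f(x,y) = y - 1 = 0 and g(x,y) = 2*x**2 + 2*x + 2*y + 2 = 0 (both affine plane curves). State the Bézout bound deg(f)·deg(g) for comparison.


Common zeros: ∅; count = 0; Bézout bound = 2.

deg(f) = 1, deg(g) = 2, so Bézout bound = 2.
Scan x ∈ F_5. For each x, list the y ∈ F_5 with f(x, y) ≡ 0 and those with g(x, y) ≡ 0 (mod 5); the common zeros in that column are the intersection.
  x = 0: f ≡ 0 at y ∈ {1}; g ≡ 0 at y ∈ {4}; common: ∅.
  x = 1: f ≡ 0 at y ∈ {1}; g ≡ 0 at y ∈ {2}; common: ∅.
  x = 2: f ≡ 0 at y ∈ {1}; g ≡ 0 at y ∈ {3}; common: ∅.
  x = 3: f ≡ 0 at y ∈ {1}; g ≡ 0 at y ∈ {2}; common: ∅.
  x = 4: f ≡ 0 at y ∈ {1}; g ≡ 0 at y ∈ {4}; common: ∅.
Collecting: common zeros = ∅, so the count is 0.
Comparison with the Bézout bound: 0 ≤ 2 = deg(f)·deg(g), as expected for curves with no common component (the affine F_5-count falls short of the bound because intersections may lie at infinity, over extension fields, or carry multiplicity).


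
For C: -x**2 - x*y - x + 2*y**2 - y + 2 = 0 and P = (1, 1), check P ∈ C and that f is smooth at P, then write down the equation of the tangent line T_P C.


Tangent line at P: -4*x + 2*y + 2 = 0.

Step 1: f(1, 1) = 0, so P lies on C.
Step 2: partial derivatives
  f_x(x, y) = -2*x - y - 1, f_y(x, y) = -x + 4*y - 1.
  f_x(P) = -4, f_y(P) = 2 (gradient nonzero, so P is smooth).
Step 3: tangent line at P: -4·(x − 1) + 2·(y − 1) = 0.
Expanding: -4*x + 2*y + 2 = 0.


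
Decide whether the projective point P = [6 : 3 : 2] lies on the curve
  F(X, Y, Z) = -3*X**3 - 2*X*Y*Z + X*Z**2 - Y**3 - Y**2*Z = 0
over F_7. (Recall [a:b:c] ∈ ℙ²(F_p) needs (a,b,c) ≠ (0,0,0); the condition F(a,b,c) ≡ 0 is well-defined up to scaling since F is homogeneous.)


F(6,3,2) ≡ 1 (mod 7); P is NOT on the curve.

Evaluate F(6, 3, 2) term-by-term (mod 7).
  -3*X**3 ↦ -3·216·1·1 = -648
  -2*X*Y*Z ↦ -2·6·3·2 = -72
  X*Z**2 ↦ 1·6·1·4 = 24
  -Y**3 ↦ -1·1·27·1 = -27
  -Y**2*Z ↦ -1·1·9·2 = -18
Sum: F(6, 3, 2) = (-648) + (-72) + (24) + (-27) + (-18) = -741.
Reducing mod 7: -741 ≡ 1 (mod 7).
Since F(a, b, c) ≡ 1 ≠ 0 (mod 7), P does NOT lie on the curve.


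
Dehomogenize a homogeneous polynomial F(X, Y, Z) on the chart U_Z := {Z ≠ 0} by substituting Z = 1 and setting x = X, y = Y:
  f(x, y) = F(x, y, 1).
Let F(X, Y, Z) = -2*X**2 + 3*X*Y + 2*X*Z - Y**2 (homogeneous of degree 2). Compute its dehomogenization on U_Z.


f(x, y) = -2*x**2 + 3*x*y + 2*x - y**2

On U_Z we set Z = 1. Each monomial c·X^i·Y^j·Z^k in F becomes c·x^i·y^j·1^k = c·x^i·y^j.
Substituting Z = 1: F(X, Y, 1) = -2*x**2 + 3*x*y + 2*x - y**2.
Note: deg(f) ≤ deg(F) = 2; strict inequality happens when F is divisible by Z (lost terms).


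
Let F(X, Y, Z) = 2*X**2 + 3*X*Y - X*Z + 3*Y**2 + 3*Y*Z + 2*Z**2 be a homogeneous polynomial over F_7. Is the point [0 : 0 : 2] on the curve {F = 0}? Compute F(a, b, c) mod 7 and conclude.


F(0,0,2) ≡ 1 (mod 7); P is NOT on the curve.

Evaluate F(0, 0, 2) term-by-term (mod 7).
  2*X**2 ↦ 2·0·1·1 = 0
  3*X*Y ↦ 3·0·0·1 = 0
  -X*Z ↦ -1·0·1·2 = 0
  3*Y**2 ↦ 3·1·0·1 = 0
  3*Y*Z ↦ 3·1·0·2 = 0
  2*Z**2 ↦ 2·1·1·4 = 8
Sum: F(0, 0, 2) = (0) + (0) + (0) + (0) + (0) + (8) = 8.
Reducing mod 7: 8 ≡ 1 (mod 7).
Since F(a, b, c) ≡ 1 ≠ 0 (mod 7), P does NOT lie on the curve.


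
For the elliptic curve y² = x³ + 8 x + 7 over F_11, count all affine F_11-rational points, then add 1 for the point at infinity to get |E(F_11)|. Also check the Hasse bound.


Affine points = {(1, 4), (1, 7), (2, 3), (2, 8), (3, 5), (3, 6), (4, 2), (4, 9), (8, 0), (9, 4), (9, 7), (10, 3), (10, 8)}; affine count = 13; |E(F_11)| = 14.

Discriminant check: Δ ∝ 4a³ + 27b² = 4·8³ + 27·7² = 4·512 + 27·49 ≡ 5 (mod 11). Nonzero ⇒ E is nonsingular.
For each x ∈ F_11, compute rhs = x³ + 8·x + 7 mod 11, then count y ∈ F_11 with y² ≡ rhs.
  x = 0: rhs = 7, matching y values: none (0 points).
  x = 1: rhs = 5, matching y values: 4, 7 (2 points).
  x = 2: rhs = 9, matching y values: 3, 8 (2 points).
  x = 3: rhs = 3, matching y values: 5, 6 (2 points).
  x = 4: rhs = 4, matching y values: 2, 9 (2 points).
  x = 5: rhs = 7, matching y values: none (0 points).
  x = 6: rhs = 7, matching y values: none (0 points).
  x = 7: rhs = 10, matching y values: none (0 points).
  x = 8: rhs = 0, matching y values: 0 (1 points).
  x = 9: rhs = 5, matching y values: 4, 7 (2 points).
  x = 10: rhs = 9, matching y values: 3, 8 (2 points).
Total affine count: 13.
Full point count |E(F_11)| = 13 + 1 = 14.
Hasse bound: |14 − (11+1)| = |2| = 2 ≤ 2√11 ≈ 6.6332 ✓.


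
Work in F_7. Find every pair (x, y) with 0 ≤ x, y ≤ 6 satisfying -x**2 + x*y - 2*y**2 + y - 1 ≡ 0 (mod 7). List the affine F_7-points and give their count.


Affine F_7-points: {(0, 2), (1, 3), (1, 5), (2, 2), (2, 3), (4, 1), (4, 5)}; count = 7.

For each of the 49 pairs (x, y) ∈ F_7², evaluate f(x, y) mod 7. Record the zeros.
  x = 0: [0↦6, 1↦5, 2↦0, 3↦5, 4↦6, 5↦3, 6↦3]  zeros at y ∈ {2}
  x = 1: [0↦5, 1↦5, 2↦1, 3↦0, 4↦2, 5↦0, 6↦1]  zeros at y ∈ {3, 5}
  x = 2: [0↦2, 1↦3, 2↦0, 3↦0, 4↦3, 5↦2, 6↦4]  zeros at y ∈ {2, 3}
  x = 3: [0↦4, 1↦6, 2↦4, 3↦5, 4↦2, 5↦2, 6↦5]  zeros at y ∈ ∅
  x = 4: [0↦4, 1↦0, 2↦6, 3↦1, 4↦6, 5↦0, 6↦4]  zeros at y ∈ {1, 5}
  x = 5: [0↦2, 1↦6, 2↦6, 3↦2, 4↦1, 5↦3, 6↦1]  zeros at y ∈ ∅
  x = 6: [0↦5, 1↦3, 2↦4, 3↦1, 4↦1, 5↦4, 6↦3]  zeros at y ∈ ∅
Collecting zeros: affine points = {(0, 2), (1, 3), (1, 5), (2, 2), (2, 3), (4, 1), (4, 5)}.
Total count |C(F_7)_aff| = 7.


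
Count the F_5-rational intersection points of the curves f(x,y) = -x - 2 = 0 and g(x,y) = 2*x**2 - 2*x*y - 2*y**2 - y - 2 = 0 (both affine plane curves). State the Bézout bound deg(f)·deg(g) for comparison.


Common zeros: ∅; count = 0; Bézout bound = 2.

deg(f) = 1, deg(g) = 2, so Bézout bound = 2.
Scan x ∈ F_5. For each x, list the y ∈ F_5 with f(x, y) ≡ 0 and those with g(x, y) ≡ 0 (mod 5); the common zeros in that column are the intersection.
  x = 0: f ≡ 0 at y ∈ ∅; g ≡ 0 at y ∈ {1}; common: ∅.
  x = 1: f ≡ 0 at y ∈ ∅; g ≡ 0 at y ∈ {0, 1}; common: ∅.
  x = 2: f ≡ 0 at y ∈ ∅; g ≡ 0 at y ∈ ∅; common: ∅.
  x = 3: f ≡ 0 at y ∈ {0, 1, 2, 3, 4}; g ≡ 0 at y ∈ ∅; common: ∅.
  x = 4: f ≡ 0 at y ∈ ∅; g ≡ 0 at y ∈ {0, 3}; common: ∅.
Collecting: common zeros = ∅, so the count is 0.
Comparison with the Bézout bound: 0 ≤ 2 = deg(f)·deg(g), as expected for curves with no common component (the affine F_5-count falls short of the bound because intersections may lie at infinity, over extension fields, or carry multiplicity).


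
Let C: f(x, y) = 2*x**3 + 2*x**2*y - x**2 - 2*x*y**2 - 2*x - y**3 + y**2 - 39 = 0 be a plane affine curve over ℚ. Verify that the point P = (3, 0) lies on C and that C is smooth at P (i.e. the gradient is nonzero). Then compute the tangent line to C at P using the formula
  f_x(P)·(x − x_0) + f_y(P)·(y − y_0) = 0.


Tangent line at P: 46*x + 18*y - 138 = 0.

Step 1: f(3, 0) = 0, so P lies on C.
Step 2: partial derivatives
  f_x(x, y) = 6*x**2 + 4*x*y - 2*x - 2*y**2 - 2, f_y(x, y) = 2*x**2 - 4*x*y - 3*y**2 + 2*y.
  f_x(P) = 46, f_y(P) = 18 (gradient nonzero, so P is smooth).
Step 3: tangent line at P: 46·(x − 3) + 18·(y − 0) = 0.
Expanding: 46*x + 18*y - 138 = 0.


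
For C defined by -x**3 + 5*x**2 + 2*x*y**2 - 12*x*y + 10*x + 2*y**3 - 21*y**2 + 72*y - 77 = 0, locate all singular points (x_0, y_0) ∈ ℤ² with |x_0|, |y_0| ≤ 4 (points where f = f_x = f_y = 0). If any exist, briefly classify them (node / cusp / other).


Singular points: {(2, 3)}; classification: node.

Compute partial derivatives:
  f_x = -3*x**2 + 10*x + 2*y**2 - 12*y + 10.
  f_y = 4*x*y - 12*x + 6*y**2 - 42*y + 72.
Scan x_0 ∈ {−4, ..., 4}. For each x_0, f_y(x_0, y) is a polynomial in y; find its integer roots y ∈ {−4, ..., 4}, then test f_x and f at those candidates.
  x = -4: f_y(-4, y) = 6*y**2 - 58*y + 120; vanishes at y ∈ {3}. (-4, 3): f_x = -96 ≠ 0.
  x = -3: f_y(-3, y) = 6*y**2 - 54*y + 108; vanishes at y ∈ {3}. (-3, 3): f_x = -65 ≠ 0.
  x = -2: f_y(-2, y) = 6*y**2 - 50*y + 96; vanishes at y ∈ {3}. (-2, 3): f_x = -40 ≠ 0.
  x = -1: f_y(-1, y) = 6*y**2 - 46*y + 84; vanishes at y ∈ {3}. (-1, 3): f_x = -21 ≠ 0.
  x = 0: f_y(0, y) = 6*y**2 - 42*y + 72; vanishes at y ∈ {3, 4}. (0, 3): f_x = -8 ≠ 0; (0, 4): f_x = -6 ≠ 0.
  x = 1: f_y(1, y) = 6*y**2 - 38*y + 60; vanishes at y ∈ {3}. (1, 3): f_x = -1 ≠ 0.
  x = 2: f_y(2, y) = 6*y**2 - 34*y + 48; vanishes at y ∈ {3}. (2, 3): f_x = 0, f = 0 — SINGULAR.
  x = 3: f_y(3, y) = 6*y**2 - 30*y + 36; vanishes at y ∈ {2, 3}. (3, 2): f_x = -3 ≠ 0; (3, 3): f_x = -5 ≠ 0.
  x = 4: f_y(4, y) = 6*y**2 - 26*y + 24; vanishes at y ∈ {3}. (4, 3): f_x = -16 ≠ 0.
Only singular point on the grid: (2, 3).
Classify: substitute x = 2 + u, y = 3 + v and expand: f = -u**3 - u**2 + 2*u*v**2 + 2*v**3 + v**2.
No constant or linear terms (consistent with a singular point). Quadratic part: -u**2 + v**2. Cubic part: -u**3 + 2*u*v**2 + 2*v**3.
The quadratic part v**2 - u**2 = (v − u)(v + u) splits into two distinct linear factors, so there are two distinct tangent lines y − 3 = ±(x − 2) — this is a node (ordinary double point).
Classification: node.


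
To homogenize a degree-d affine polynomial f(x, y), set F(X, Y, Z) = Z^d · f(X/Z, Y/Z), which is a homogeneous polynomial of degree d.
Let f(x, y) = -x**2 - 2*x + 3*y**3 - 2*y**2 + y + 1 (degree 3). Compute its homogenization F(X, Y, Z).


F(X, Y, Z) = -X**2*Z - 2*X*Z**2 + 3*Y**3 - 2*Y**2*Z + Y*Z**2 + Z**3

deg(f) = 3.
Substitute x = X/Z, y = Y/Z into f, then multiply by Z^3.
  monomial -1·x^2·y^0 ↦ -1·X^2·Y^0·Z^1.
  monomial -2·x^1·y^0 ↦ -2·X^1·Y^0·Z^2.
  monomial 3·x^0·y^3 ↦ 3·X^0·Y^3·Z^0.
  monomial -2·x^0·y^2 ↦ -2·X^0·Y^2·Z^1.
  monomial 1·x^0·y^1 ↦ 1·X^0·Y^1·Z^2.
  monomial 1·x^0·y^0 ↦ 1·X^0·Y^0·Z^3.
Collecting: F(X, Y, Z) = -X**2*Z - 2*X*Z**2 + 3*Y**3 - 2*Y**2*Z + Y*Z**2 + Z**3.


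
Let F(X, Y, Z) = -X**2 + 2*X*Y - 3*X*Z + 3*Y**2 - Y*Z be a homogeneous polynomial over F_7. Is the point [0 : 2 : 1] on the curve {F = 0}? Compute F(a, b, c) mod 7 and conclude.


F(0,2,1) ≡ 3 (mod 7); P is NOT on the curve.

Evaluate F(0, 2, 1) term-by-term (mod 7).
  -X**2 ↦ -1·0·1·1 = 0
  2*X*Y ↦ 2·0·2·1 = 0
  -3*X*Z ↦ -3·0·1·1 = 0
  3*Y**2 ↦ 3·1·4·1 = 12
  -Y*Z ↦ -1·1·2·1 = -2
Sum: F(0, 2, 1) = (0) + (0) + (0) + (12) + (-2) = 10.
Reducing mod 7: 10 ≡ 3 (mod 7).
Since F(a, b, c) ≡ 3 ≠ 0 (mod 7), P does NOT lie on the curve.


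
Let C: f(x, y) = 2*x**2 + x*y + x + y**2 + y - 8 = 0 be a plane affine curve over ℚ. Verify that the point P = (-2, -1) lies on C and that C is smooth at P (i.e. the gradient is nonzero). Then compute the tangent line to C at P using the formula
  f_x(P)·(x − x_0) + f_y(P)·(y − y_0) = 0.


Tangent line at P: -8*x - 3*y - 19 = 0.

Step 1: f(-2, -1) = 0, so P lies on C.
Step 2: partial derivatives
  f_x(x, y) = 4*x + y + 1, f_y(x, y) = x + 2*y + 1.
  f_x(P) = -8, f_y(P) = -3 (gradient nonzero, so P is smooth).
Step 3: tangent line at P: -8·(x − -2) + -3·(y − -1) = 0.
Expanding: -8*x - 3*y - 19 = 0.


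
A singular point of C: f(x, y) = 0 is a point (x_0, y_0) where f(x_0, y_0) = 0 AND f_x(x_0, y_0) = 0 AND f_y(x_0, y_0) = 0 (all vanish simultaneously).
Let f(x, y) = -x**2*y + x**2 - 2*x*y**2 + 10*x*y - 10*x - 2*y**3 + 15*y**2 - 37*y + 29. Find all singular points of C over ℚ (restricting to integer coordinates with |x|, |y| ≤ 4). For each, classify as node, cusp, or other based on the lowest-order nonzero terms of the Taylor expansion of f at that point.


Singular points: {(1, 2)}; classification: node.

Compute partial derivatives:
  f_x = -2*x*y + 2*x - 2*y**2 + 10*y - 10.
  f_y = -x**2 - 4*x*y + 10*x - 6*y**2 + 30*y - 37.
Scan x_0 ∈ {−4, ..., 4}. For each x_0, f_y(x_0, y) is a polynomial in y; find its integer roots y ∈ {−4, ..., 4}, then test f_x and f at those candidates.
  x = -4: f_y(-4, y) = -6*y**2 + 46*y - 93; no integer root y with |y| ≤ 4.
  x = -3: f_y(-3, y) = -6*y**2 + 42*y - 76; no integer root y with |y| ≤ 4.
  x = -2: f_y(-2, y) = -6*y**2 + 38*y - 61; no integer root y with |y| ≤ 4.
  x = -1: f_y(-1, y) = -6*y**2 + 34*y - 48; vanishes at y ∈ {3}. (-1, 3): f_x = 6 ≠ 0.
  x = 0: f_y(0, y) = -6*y**2 + 30*y - 37; no integer root y with |y| ≤ 4.
  x = 1: f_y(1, y) = -6*y**2 + 26*y - 28; vanishes at y ∈ {2}. (1, 2): f_x = 0, f = 0 — SINGULAR.
  x = 2: f_y(2, y) = -6*y**2 + 22*y - 21; no integer root y with |y| ≤ 4.
  x = 3: f_y(3, y) = -6*y**2 + 18*y - 16; no integer root y with |y| ≤ 4.
  x = 4: f_y(4, y) = -6*y**2 + 14*y - 13; no integer root y with |y| ≤ 4.
Only singular point on the grid: (1, 2).
Classify: substitute x = 1 + u, y = 2 + v and expand: f = -u**2*v - u**2 - 2*u*v**2 - 2*v**3 + v**2.
No constant or linear terms (consistent with a singular point). Quadratic part: -u**2 + v**2. Cubic part: -u**2*v - 2*u*v**2 - 2*v**3.
The quadratic part v**2 - u**2 = (v − u)(v + u) splits into two distinct linear factors, so there are two distinct tangent lines y − 2 = ±(x − 1) — this is a node (ordinary double point).
Classification: node.


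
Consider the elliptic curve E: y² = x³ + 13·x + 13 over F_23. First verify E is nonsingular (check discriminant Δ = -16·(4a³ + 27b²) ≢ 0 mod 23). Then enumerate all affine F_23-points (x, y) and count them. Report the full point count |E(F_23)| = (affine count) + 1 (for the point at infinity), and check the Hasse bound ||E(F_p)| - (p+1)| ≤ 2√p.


Affine points = {(0, 6), (0, 17), (1, 2), (1, 21), (2, 1), (2, 22), (6, 10), (6, 13), (8, 10), (8, 13), (9, 10), (9, 13), (10, 4), (10, 19), (14, 8), (14, 15), (15, 8), (15, 15), (16, 4), (16, 19), (17, 8), (17, 15), (19, 9), (19, 14), (20, 4), (20, 19), (21, 5), (21, 18)}; affine count = 28; |E(F_23)| = 29.

Discriminant check: Δ ∝ 4a³ + 27b² = 4·13³ + 27·13² = 4·2197 + 27·169 ≡ 11 (mod 23). Nonzero ⇒ E is nonsingular.
For each x ∈ F_23, compute rhs = x³ + 13·x + 13 mod 23, then count y ∈ F_23 with y² ≡ rhs.
  x = 0: rhs = 13, matching y values: 6, 17 (2 points).
  x = 1: rhs = 4, matching y values: 2, 21 (2 points).
  x = 2: rhs = 1, matching y values: 1, 22 (2 points).
  x = 3: rhs = 10, matching y values: none (0 points).
  x = 4: rhs = 14, matching y values: none (0 points).
  x = 5: rhs = 19, matching y values: none (0 points).
  x = 6: rhs = 8, matching y values: 10, 13 (2 points).
  x = 7: rhs = 10, matching y values: none (0 points).
  x = 8: rhs = 8, matching y values: 10, 13 (2 points).
  x = 9: rhs = 8, matching y values: 10, 13 (2 points).
  x = 10: rhs = 16, matching y values: 4, 19 (2 points).
  x = 11: rhs = 15, matching y values: none (0 points).
  x = 12: rhs = 11, matching y values: none (0 points).
  x = 13: rhs = 10, matching y values: none (0 points).
  x = 14: rhs = 18, matching y values: 8, 15 (2 points).
  x = 15: rhs = 18, matching y values: 8, 15 (2 points).
  x = 16: rhs = 16, matching y values: 4, 19 (2 points).
  x = 17: rhs = 18, matching y values: 8, 15 (2 points).
  x = 18: rhs = 7, matching y values: none (0 points).
  x = 19: rhs = 12, matching y values: 9, 14 (2 points).
  x = 20: rhs = 16, matching y values: 4, 19 (2 points).
  x = 21: rhs = 2, matching y values: 5, 18 (2 points).
  x = 22: rhs = 22, matching y values: none (0 points).
Total affine count: 28.
Full point count |E(F_23)| = 28 + 1 = 29.
Hasse bound: |29 − (23+1)| = |5| = 5 ≤ 2√23 ≈ 9.5917 ✓.


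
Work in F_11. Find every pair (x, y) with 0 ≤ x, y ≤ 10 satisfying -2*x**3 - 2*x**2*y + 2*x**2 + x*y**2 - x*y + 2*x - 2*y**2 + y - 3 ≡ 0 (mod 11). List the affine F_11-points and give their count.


Affine F_11-points: {(1, 10), (2, 9), (3, 0), (3, 9), (7, 4), (7, 8), (8, 1), (8, 5), (9, 9)}; count = 9.

For each of the 121 pairs (x, y) ∈ F_11², evaluate f(x, y) mod 11. Record the zeros.
  x = 0: [0↦8, 1↦7, 2↦2, 3↦4, 4↦2, 5↦7, 6↦8, 7↦5, 8↦9, 9↦9, 10↦5]  zeros at y ∈ ∅
  x = 1: [0↦10, 1↦7, 2↦2, 3↦6, 4↦8, 5↦8, 6↦6, 7↦2, 8↦7, 9↦10, 10↦0]  zeros at y ∈ {10}
  x = 2: [0↦4, 1↦6, 2↦8, 3↦10, 4↦1, 5↦3, 6↦5, 7↦7, 8↦9, 9↦0, 10↦2]  zeros at y ∈ {9}
  x = 3: [0↦0, 1↦3, 2↦8, 3↦4, 4↦2, 5↦2, 6↦4, 7↦8, 8↦3, 9↦0, 10↦10]  zeros at y ∈ {0, 9}
  x = 4: [0↦8, 1↦8, 2↦1, 3↦9, 4↦10, 5↦4, 6↦2, 7↦4, 8↦10, 9↦9, 10↦1]  zeros at y ∈ ∅
  x = 5: [0↦5, 1↦9, 2↦8, 3↦2, 4↦2, 5↦8, 6↦9, 7↦5, 8↦7, 9↦4, 10↦7]  zeros at y ∈ ∅
  x = 6: [0↦1, 1↦5, 2↦6, 3↦4, 4↦10, 5↦2, 6↦2, 7↦10, 8↦4, 9↦6, 10↦5]  zeros at y ∈ ∅
  x = 7: [0↦6, 1↦6, 2↦5, 3↦3, 4↦0, 5↦7, 6↦2, 7↦7, 8↦0, 9↦3, 10↦5]  zeros at y ∈ {4, 8}
  x = 8: [0↦8, 1↦0, 2↦4, 3↦9, 4↦4, 5↦0, 6↦8, 7↦6, 8↦5, 9↦5, 10↦6]  zeros at y ∈ {1, 5}
  x = 9: [0↦6, 1↦8, 2↦2, 3↦10, 4↦10, 5↦2, 6↦8, 7↦6, 8↦7, 9↦0, 10↦7]  zeros at y ∈ {9}
  x = 10: [0↦10, 1↦7, 2↦9, 3↦5, 4↦6, 5↦1, 6↦1, 7↦6, 8↦5, 9↦9, 10↦7]  zeros at y ∈ ∅
Collecting zeros: affine points = {(1, 10), (2, 9), (3, 0), (3, 9), (7, 4), (7, 8), (8, 1), (8, 5), (9, 9)}.
Total count |C(F_11)_aff| = 9.


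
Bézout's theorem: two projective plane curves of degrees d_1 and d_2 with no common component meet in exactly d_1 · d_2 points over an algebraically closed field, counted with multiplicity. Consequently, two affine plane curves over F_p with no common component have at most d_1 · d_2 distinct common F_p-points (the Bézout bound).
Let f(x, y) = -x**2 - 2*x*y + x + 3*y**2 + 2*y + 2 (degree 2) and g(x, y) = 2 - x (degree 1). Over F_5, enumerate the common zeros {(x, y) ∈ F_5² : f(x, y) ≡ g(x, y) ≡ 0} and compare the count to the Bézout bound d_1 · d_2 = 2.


Common zeros: {(2, 0), (2, 4)}; count = 2; Bézout bound = 2.

deg(f) = 2, deg(g) = 1, so Bézout bound = 2.
Scan x ∈ F_5. For each x, list the y ∈ F_5 with f(x, y) ≡ 0 and those with g(x, y) ≡ 0 (mod 5); the common zeros in that column are the intersection.
  x = 0: f ≡ 0 at y ∈ {3}; g ≡ 0 at y ∈ ∅; common: ∅.
  x = 1: f ≡ 0 at y ∈ {1, 4}; g ≡ 0 at y ∈ ∅; common: ∅.
  x = 2: f ≡ 0 at y ∈ {0, 4}; g ≡ 0 at y ∈ {0, 1, 2, 3, 4}; common: {0, 4}.
  x = 3: f ≡ 0 at y ∈ {1, 2}; g ≡ 0 at y ∈ ∅; common: ∅.
  x = 4: f ≡ 0 at y ∈ {0, 2}; g ≡ 0 at y ∈ ∅; common: ∅.
Collecting: common zeros = {(2, 0), (2, 4)}, so the count is 2.
Comparison with the Bézout bound: 2 ≤ 2 = deg(f)·deg(g), as expected for curves with no common component (the bound is attained).


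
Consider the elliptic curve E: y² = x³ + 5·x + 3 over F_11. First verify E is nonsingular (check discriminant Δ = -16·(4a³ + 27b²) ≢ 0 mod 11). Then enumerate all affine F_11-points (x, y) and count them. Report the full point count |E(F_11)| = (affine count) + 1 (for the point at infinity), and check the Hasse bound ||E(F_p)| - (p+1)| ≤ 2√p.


Affine points = {(0, 5), (0, 6), (1, 3), (1, 8), (3, 1), (3, 10), (8, 4), (8, 7)}; affine count = 8; |E(F_11)| = 9.

Discriminant check: Δ ∝ 4a³ + 27b² = 4·5³ + 27·3² = 4·125 + 27·9 ≡ 6 (mod 11). Nonzero ⇒ E is nonsingular.
For each x ∈ F_11, compute rhs = x³ + 5·x + 3 mod 11, then count y ∈ F_11 with y² ≡ rhs.
  x = 0: rhs = 3, matching y values: 5, 6 (2 points).
  x = 1: rhs = 9, matching y values: 3, 8 (2 points).
  x = 2: rhs = 10, matching y values: none (0 points).
  x = 3: rhs = 1, matching y values: 1, 10 (2 points).
  x = 4: rhs = 10, matching y values: none (0 points).
  x = 5: rhs = 10, matching y values: none (0 points).
  x = 6: rhs = 7, matching y values: none (0 points).
  x = 7: rhs = 7, matching y values: none (0 points).
  x = 8: rhs = 5, matching y values: 4, 7 (2 points).
  x = 9: rhs = 7, matching y values: none (0 points).
  x = 10: rhs = 8, matching y values: none (0 points).
Total affine count: 8.
Full point count |E(F_11)| = 8 + 1 = 9.
Hasse bound: |9 − (11+1)| = |-3| = 3 ≤ 2√11 ≈ 6.6332 ✓.


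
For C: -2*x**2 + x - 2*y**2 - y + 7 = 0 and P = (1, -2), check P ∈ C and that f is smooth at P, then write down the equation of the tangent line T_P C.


Tangent line at P: -3*x + 7*y + 17 = 0.

Step 1: f(1, -2) = 0, so P lies on C.
Step 2: partial derivatives
  f_x(x, y) = 1 - 4*x, f_y(x, y) = -4*y - 1.
  f_x(P) = -3, f_y(P) = 7 (gradient nonzero, so P is smooth).
Step 3: tangent line at P: -3·(x − 1) + 7·(y − -2) = 0.
Expanding: -3*x + 7*y + 17 = 0.


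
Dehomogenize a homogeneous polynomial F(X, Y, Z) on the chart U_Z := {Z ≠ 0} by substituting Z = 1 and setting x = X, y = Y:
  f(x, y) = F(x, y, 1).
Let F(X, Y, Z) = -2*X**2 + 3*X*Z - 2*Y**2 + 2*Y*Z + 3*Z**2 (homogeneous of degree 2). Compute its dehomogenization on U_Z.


f(x, y) = -2*x**2 + 3*x - 2*y**2 + 2*y + 3

On U_Z we set Z = 1. Each monomial c·X^i·Y^j·Z^k in F becomes c·x^i·y^j·1^k = c·x^i·y^j.
Substituting Z = 1: F(X, Y, 1) = -2*x**2 + 3*x - 2*y**2 + 2*y + 3.
Note: deg(f) ≤ deg(F) = 2; strict inequality happens when F is divisible by Z (lost terms).


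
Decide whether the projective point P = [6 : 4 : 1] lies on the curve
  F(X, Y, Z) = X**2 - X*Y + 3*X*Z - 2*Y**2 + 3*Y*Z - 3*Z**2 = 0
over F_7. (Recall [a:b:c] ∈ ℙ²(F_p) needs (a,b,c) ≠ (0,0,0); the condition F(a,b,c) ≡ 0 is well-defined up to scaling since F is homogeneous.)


F(6,4,1) ≡ 0 (mod 7); P is on the curve.

Evaluate F(6, 4, 1) term-by-term (mod 7).
  X**2 ↦ 1·36·1·1 = 36
  -X*Y ↦ -1·6·4·1 = -24
  3*X*Z ↦ 3·6·1·1 = 18
  -2*Y**2 ↦ -2·1·16·1 = -32
  3*Y*Z ↦ 3·1·4·1 = 12
  -3*Z**2 ↦ -3·1·1·1 = -3
Sum: F(6, 4, 1) = (36) + (-24) + (18) + (-32) + (12) + (-3) = 7.
Reducing mod 7: 7 ≡ 0 (mod 7).
Since F(a, b, c) ≡ 0 (mod 7), P lies on the curve.


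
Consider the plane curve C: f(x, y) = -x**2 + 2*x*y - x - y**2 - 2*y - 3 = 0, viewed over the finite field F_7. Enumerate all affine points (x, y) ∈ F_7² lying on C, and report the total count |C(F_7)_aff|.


Affine F_7-points: {(1, 3), (1, 4), (4, 3), (5, 2), (5, 6), (6, 4), (6, 6)}; count = 7.

For each of the 49 pairs (x, y) ∈ F_7², evaluate f(x, y) mod 7. Record the zeros.
  x = 0: [0↦4, 1↦1, 2↦3, 3↦3, 4↦1, 5↦4, 6↦5]  zeros at y ∈ ∅
  x = 1: [0↦2, 1↦1, 2↦5, 3↦0, 4↦0, 5↦5, 6↦1]  zeros at y ∈ {3, 4}
  x = 2: [0↦5, 1↦6, 2↦5, 3↦2, 4↦4, 5↦4, 6↦2]  zeros at y ∈ ∅
  x = 3: [0↦6, 1↦2, 2↦3, 3↦2, 4↦6, 5↦1, 6↦1]  zeros at y ∈ ∅
  x = 4: [0↦5, 1↦3, 2↦6, 3↦0, 4↦6, 5↦3, 6↦5]  zeros at y ∈ {3}
  x = 5: [0↦2, 1↦2, 2↦0, 3↦3, 4↦4, 5↦3, 6↦0]  zeros at y ∈ {2, 6}
  x = 6: [0↦4, 1↦6, 2↦6, 3↦4, 4↦0, 5↦1, 6↦0]  zeros at y ∈ {4, 6}
Collecting zeros: affine points = {(1, 3), (1, 4), (4, 3), (5, 2), (5, 6), (6, 4), (6, 6)}.
Total count |C(F_7)_aff| = 7.


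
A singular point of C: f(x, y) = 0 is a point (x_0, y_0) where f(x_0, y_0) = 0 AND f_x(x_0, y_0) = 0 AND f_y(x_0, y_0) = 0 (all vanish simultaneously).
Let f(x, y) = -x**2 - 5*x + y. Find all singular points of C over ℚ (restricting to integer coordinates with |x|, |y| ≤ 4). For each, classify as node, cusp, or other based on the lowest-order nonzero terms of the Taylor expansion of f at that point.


No singular points in the scanned grid; C is smooth there.

Compute partial derivatives:
  f_x = -2*x - 5.
  f_y = 1.
f_y = 1 is a nonzero constant, so f_y never vanishes: no point (x, y) can satisfy f = f_x = f_y = 0. In particular no (x, y) ∈ {−4, ..., 4}² is singular; the curve is smooth.


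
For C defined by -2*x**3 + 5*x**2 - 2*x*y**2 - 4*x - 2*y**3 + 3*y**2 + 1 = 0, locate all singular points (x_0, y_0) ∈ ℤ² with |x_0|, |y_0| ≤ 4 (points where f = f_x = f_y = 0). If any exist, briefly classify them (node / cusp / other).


Singular points: {(1, 0)}; classification: node.

Compute partial derivatives:
  f_x = -6*x**2 + 10*x - 2*y**2 - 4.
  f_y = -4*x*y - 6*y**2 + 6*y.
Scan x_0 ∈ {−4, ..., 4}. For each x_0, f_y(x_0, y) is a polynomial in y; find its integer roots y ∈ {−4, ..., 4}, then test f_x and f at those candidates.
  x = -4: f_y(-4, y) = -6*y**2 + 22*y; vanishes at y ∈ {0}. (-4, 0): f_x = -140 ≠ 0.
  x = -3: f_y(-3, y) = -6*y**2 + 18*y; vanishes at y ∈ {0, 3}. (-3, 0): f_x = -88 ≠ 0; (-3, 3): f_x = -106 ≠ 0.
  x = -2: f_y(-2, y) = -6*y**2 + 14*y; vanishes at y ∈ {0}. (-2, 0): f_x = -48 ≠ 0.
  x = -1: f_y(-1, y) = -6*y**2 + 10*y; vanishes at y ∈ {0}. (-1, 0): f_x = -20 ≠ 0.
  x = 0: f_y(0, y) = -6*y**2 + 6*y; vanishes at y ∈ {0, 1}. (0, 0): f_x = -4 ≠ 0; (0, 1): f_x = -6 ≠ 0.
  x = 1: f_y(1, y) = -6*y**2 + 2*y; vanishes at y ∈ {0}. (1, 0): f_x = 0, f = 0 — SINGULAR.
  x = 2: f_y(2, y) = -6*y**2 - 2*y; vanishes at y ∈ {0}. (2, 0): f_x = -8 ≠ 0.
  x = 3: f_y(3, y) = -6*y**2 - 6*y; vanishes at y ∈ {-1, 0}. (3, -1): f_x = -30 ≠ 0; (3, 0): f_x = -28 ≠ 0.
  x = 4: f_y(4, y) = -6*y**2 - 10*y; vanishes at y ∈ {0}. (4, 0): f_x = -60 ≠ 0.
Only singular point on the grid: (1, 0).
Classify: substitute x = 1 + u, y = 0 + v and expand: f = -2*u**3 - u**2 - 2*u*v**2 - 2*v**3 + v**2.
No constant or linear terms (consistent with a singular point). Quadratic part: -u**2 + v**2. Cubic part: -2*u**3 - 2*u*v**2 - 2*v**3.
The quadratic part v**2 - u**2 = (v − u)(v + u) splits into two distinct linear factors, so there are two distinct tangent lines y − 0 = ±(x − 1) — this is a node (ordinary double point).
Classification: node.


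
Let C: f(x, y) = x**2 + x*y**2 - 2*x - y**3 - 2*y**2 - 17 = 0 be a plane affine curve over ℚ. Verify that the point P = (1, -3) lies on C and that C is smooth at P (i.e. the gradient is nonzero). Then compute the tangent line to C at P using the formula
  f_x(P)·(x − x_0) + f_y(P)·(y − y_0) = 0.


Tangent line at P: 9*x - 21*y - 72 = 0.

Step 1: f(1, -3) = 0, so P lies on C.
Step 2: partial derivatives
  f_x(x, y) = 2*x + y**2 - 2, f_y(x, y) = 2*x*y - 3*y**2 - 4*y.
  f_x(P) = 9, f_y(P) = -21 (gradient nonzero, so P is smooth).
Step 3: tangent line at P: 9·(x − 1) + -21·(y − -3) = 0.
Expanding: 9*x - 21*y - 72 = 0.


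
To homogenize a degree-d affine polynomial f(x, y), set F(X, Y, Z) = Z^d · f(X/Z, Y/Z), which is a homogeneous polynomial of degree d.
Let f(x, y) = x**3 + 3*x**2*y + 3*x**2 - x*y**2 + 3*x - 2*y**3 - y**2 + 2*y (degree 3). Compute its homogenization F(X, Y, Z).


F(X, Y, Z) = X**3 + 3*X**2*Y + 3*X**2*Z - X*Y**2 + 3*X*Z**2 - 2*Y**3 - Y**2*Z + 2*Y*Z**2

deg(f) = 3.
Substitute x = X/Z, y = Y/Z into f, then multiply by Z^3.
  monomial 1·x^3·y^0 ↦ 1·X^3·Y^0·Z^0.
  monomial 3·x^2·y^1 ↦ 3·X^2·Y^1·Z^0.
  monomial 3·x^2·y^0 ↦ 3·X^2·Y^0·Z^1.
  monomial -1·x^1·y^2 ↦ -1·X^1·Y^2·Z^0.
  monomial 3·x^1·y^0 ↦ 3·X^1·Y^0·Z^2.
  monomial -2·x^0·y^3 ↦ -2·X^0·Y^3·Z^0.
  monomial -1·x^0·y^2 ↦ -1·X^0·Y^2·Z^1.
  monomial 2·x^0·y^1 ↦ 2·X^0·Y^1·Z^2.
Collecting: F(X, Y, Z) = X**3 + 3*X**2*Y + 3*X**2*Z - X*Y**2 + 3*X*Z**2 - 2*Y**3 - Y**2*Z + 2*Y*Z**2.


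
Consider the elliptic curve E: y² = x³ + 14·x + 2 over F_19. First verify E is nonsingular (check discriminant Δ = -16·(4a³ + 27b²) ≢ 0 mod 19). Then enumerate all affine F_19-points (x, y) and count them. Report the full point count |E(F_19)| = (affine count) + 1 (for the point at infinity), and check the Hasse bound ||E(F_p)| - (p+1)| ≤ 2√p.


Affine points = {(1, 6), (1, 13), (2, 0), (5, 8), (5, 11), (6, 6), (6, 13), (7, 5), (7, 14), (11, 9), (11, 10), (12, 6), (12, 13), (13, 5), (13, 14), (14, 4), (14, 15), (16, 3), (16, 16), (17, 2), (17, 17), (18, 5), (18, 14)}; affine count = 23; |E(F_19)| = 24.

Discriminant check: Δ ∝ 4a³ + 27b² = 4·14³ + 27·2² = 4·2744 + 27·4 ≡ 7 (mod 19). Nonzero ⇒ E is nonsingular.
For each x ∈ F_19, compute rhs = x³ + 14·x + 2 mod 19, then count y ∈ F_19 with y² ≡ rhs.
  x = 0: rhs = 2, matching y values: none (0 points).
  x = 1: rhs = 17, matching y values: 6, 13 (2 points).
  x = 2: rhs = 0, matching y values: 0 (1 points).
  x = 3: rhs = 14, matching y values: none (0 points).
  x = 4: rhs = 8, matching y values: none (0 points).
  x = 5: rhs = 7, matching y values: 8, 11 (2 points).
  x = 6: rhs = 17, matching y values: 6, 13 (2 points).
  x = 7: rhs = 6, matching y values: 5, 14 (2 points).
  x = 8: rhs = 18, matching y values: none (0 points).
  x = 9: rhs = 2, matching y values: none (0 points).
  x = 10: rhs = 2, matching y values: none (0 points).
  x = 11: rhs = 5, matching y values: 9, 10 (2 points).
  x = 12: rhs = 17, matching y values: 6, 13 (2 points).
  x = 13: rhs = 6, matching y values: 5, 14 (2 points).
  x = 14: rhs = 16, matching y values: 4, 15 (2 points).
  x = 15: rhs = 15, matching y values: none (0 points).
  x = 16: rhs = 9, matching y values: 3, 16 (2 points).
  x = 17: rhs = 4, matching y values: 2, 17 (2 points).
  x = 18: rhs = 6, matching y values: 5, 14 (2 points).
Total affine count: 23.
Full point count |E(F_19)| = 23 + 1 = 24.
Hasse bound: |24 − (19+1)| = |4| = 4 ≤ 2√19 ≈ 8.7178 ✓.


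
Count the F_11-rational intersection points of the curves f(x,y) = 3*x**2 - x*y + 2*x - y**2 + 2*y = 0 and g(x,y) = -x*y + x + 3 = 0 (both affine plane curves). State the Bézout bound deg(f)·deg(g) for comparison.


Common zeros: ∅; count = 0; Bézout bound = 4.

deg(f) = 2, deg(g) = 2, so Bézout bound = 4.
Scan x ∈ F_11. For each x, list the y ∈ F_11 with f(x, y) ≡ 0 and those with g(x, y) ≡ 0 (mod 11); the common zeros in that column are the intersection.
  x = 0: f ≡ 0 at y ∈ {0, 2}; g ≡ 0 at y ∈ ∅; common: ∅.
  x = 1: f ≡ 0 at y ∈ ∅; g ≡ 0 at y ∈ {4}; common: ∅.
  x = 2: f ≡ 0 at y ∈ {4, 7}; g ≡ 0 at y ∈ {8}; common: ∅.
  x = 3: f ≡ 0 at y ∈ {0, 10}; g ≡ 0 at y ∈ {2}; common: ∅.
  x = 4: f ≡ 0 at y ∈ ∅; g ≡ 0 at y ∈ {10}; common: ∅.
  x = 5: f ≡ 0 at y ∈ ∅; g ≡ 0 at y ∈ {6}; common: ∅.
  x = 6: f ≡ 0 at y ∈ {3, 4}; g ≡ 0 at y ∈ {7}; common: ∅.
  x = 7: f ≡ 0 at y ∈ {7, 10}; g ≡ 0 at y ∈ {3}; common: ∅.
  x = 8: f ≡ 0 at y ∈ ∅; g ≡ 0 at y ∈ {0}; common: ∅.
  x = 9: f ≡ 0 at y ∈ {1, 3}; g ≡ 0 at y ∈ {5}; common: ∅.
  x = 10: f ≡ 0 at y ∈ ∅; g ≡ 0 at y ∈ {9}; common: ∅.
Collecting: common zeros = ∅, so the count is 0.
Comparison with the Bézout bound: 0 ≤ 4 = deg(f)·deg(g), as expected for curves with no common component (the affine F_11-count falls short of the bound because intersections may lie at infinity, over extension fields, or carry multiplicity).


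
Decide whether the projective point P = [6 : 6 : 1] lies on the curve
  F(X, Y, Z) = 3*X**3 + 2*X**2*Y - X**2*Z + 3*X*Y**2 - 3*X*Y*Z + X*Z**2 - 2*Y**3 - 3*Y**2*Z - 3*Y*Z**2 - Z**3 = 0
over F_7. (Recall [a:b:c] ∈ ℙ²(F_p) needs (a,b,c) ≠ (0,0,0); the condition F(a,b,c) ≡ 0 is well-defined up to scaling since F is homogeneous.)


F(6,6,1) ≡ 2 (mod 7); P is NOT on the curve.

Evaluate F(6, 6, 1) term-by-term (mod 7).
  3*X**3 ↦ 3·216·1·1 = 648
  2*X**2*Y ↦ 2·36·6·1 = 432
  -X**2*Z ↦ -1·36·1·1 = -36
  3*X*Y**2 ↦ 3·6·36·1 = 648
  -3*X*Y*Z ↦ -3·6·6·1 = -108
  X*Z**2 ↦ 1·6·1·1 = 6
  -2*Y**3 ↦ -2·1·216·1 = -432
  -3*Y**2*Z ↦ -3·1·36·1 = -108
  -3*Y*Z**2 ↦ -3·1·6·1 = -18
  -Z**3 ↦ -1·1·1·1 = -1
Sum: F(6, 6, 1) = (648) + (432) + (-36) + (648) + (-108) + (6) + (-432) + (-108) + (-18) + (-1) = 1031.
Reducing mod 7: 1031 ≡ 2 (mod 7).
Since F(a, b, c) ≡ 2 ≠ 0 (mod 7), P does NOT lie on the curve.


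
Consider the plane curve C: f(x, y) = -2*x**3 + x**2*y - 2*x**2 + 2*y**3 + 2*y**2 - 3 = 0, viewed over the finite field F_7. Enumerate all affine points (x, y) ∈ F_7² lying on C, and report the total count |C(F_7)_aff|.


Affine F_7-points: {(0, 2), (1, 0), (3, 6), (4, 5), (6, 4)}; count = 5.

For each of the 49 pairs (x, y) ∈ F_7², evaluate f(x, y) mod 7. Record the zeros.
  x = 0: [0↦4, 1↦1, 2↦0, 3↦6, 4↦3, 5↦3, 6↦4]  zeros at y ∈ {2}
  x = 1: [0↦0, 1↦5, 2↦5, 3↦5, 4↦3, 5↦4, 6↦6]  zeros at y ∈ {0}
  x = 2: [0↦1, 1↦2, 2↦5, 3↦1, 4↦2, 5↦6, 6↦4]  zeros at y ∈ ∅
  x = 3: [0↦2, 1↦1, 2↦2, 3↦3, 4↦2, 5↦4, 6↦0]  zeros at y ∈ {6}
  x = 4: [0↦5, 1↦4, 2↦5, 3↦6, 4↦5, 5↦0, 6↦3]  zeros at y ∈ {5}
  x = 5: [0↦5, 1↦6, 2↦2, 3↦5, 4↦6, 5↦3, 6↦1]  zeros at y ∈ ∅
  x = 6: [0↦4, 1↦2, 2↦2, 3↦2, 4↦0, 5↦1, 6↦3]  zeros at y ∈ {4}
Collecting zeros: affine points = {(0, 2), (1, 0), (3, 6), (4, 5), (6, 4)}.
Total count |C(F_7)_aff| = 5.


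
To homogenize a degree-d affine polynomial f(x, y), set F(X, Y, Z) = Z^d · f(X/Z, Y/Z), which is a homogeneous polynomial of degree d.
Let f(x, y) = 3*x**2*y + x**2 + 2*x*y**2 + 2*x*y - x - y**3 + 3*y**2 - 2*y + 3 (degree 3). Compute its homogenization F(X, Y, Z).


F(X, Y, Z) = 3*X**2*Y + X**2*Z + 2*X*Y**2 + 2*X*Y*Z - X*Z**2 - Y**3 + 3*Y**2*Z - 2*Y*Z**2 + 3*Z**3

deg(f) = 3.
Substitute x = X/Z, y = Y/Z into f, then multiply by Z^3.
  monomial 3·x^2·y^1 ↦ 3·X^2·Y^1·Z^0.
  monomial 1·x^2·y^0 ↦ 1·X^2·Y^0·Z^1.
  monomial 2·x^1·y^2 ↦ 2·X^1·Y^2·Z^0.
  monomial 2·x^1·y^1 ↦ 2·X^1·Y^1·Z^1.
  monomial -1·x^1·y^0 ↦ -1·X^1·Y^0·Z^2.
  monomial -1·x^0·y^3 ↦ -1·X^0·Y^3·Z^0.
  monomial 3·x^0·y^2 ↦ 3·X^0·Y^2·Z^1.
  monomial -2·x^0·y^1 ↦ -2·X^0·Y^1·Z^2.
  monomial 3·x^0·y^0 ↦ 3·X^0·Y^0·Z^3.
Collecting: F(X, Y, Z) = 3*X**2*Y + X**2*Z + 2*X*Y**2 + 2*X*Y*Z - X*Z**2 - Y**3 + 3*Y**2*Z - 2*Y*Z**2 + 3*Z**3.
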